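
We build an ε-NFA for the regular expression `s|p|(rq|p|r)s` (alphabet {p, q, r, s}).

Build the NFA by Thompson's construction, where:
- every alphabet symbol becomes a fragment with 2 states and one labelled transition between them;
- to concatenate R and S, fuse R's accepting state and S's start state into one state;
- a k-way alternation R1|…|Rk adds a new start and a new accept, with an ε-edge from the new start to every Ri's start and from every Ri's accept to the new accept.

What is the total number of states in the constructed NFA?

16

Recursing over subexpressions:
Each of the 7 symbol leaves contributes a 2-state fragment.
  rq — 3 states
  rq|p|r — 9 states
  (rq|p|r)s — 10 states
  s|p|(rq|p|r)s — 16 states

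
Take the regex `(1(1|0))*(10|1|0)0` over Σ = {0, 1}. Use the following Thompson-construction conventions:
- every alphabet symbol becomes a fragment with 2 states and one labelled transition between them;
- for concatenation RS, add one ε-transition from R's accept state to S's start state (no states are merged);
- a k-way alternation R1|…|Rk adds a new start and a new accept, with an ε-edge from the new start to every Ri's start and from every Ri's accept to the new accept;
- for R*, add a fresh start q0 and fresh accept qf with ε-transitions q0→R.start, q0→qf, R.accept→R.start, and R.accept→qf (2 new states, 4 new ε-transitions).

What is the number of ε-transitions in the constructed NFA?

18

Per subexpression:
Each of the 8 symbol leaves contributes 0 ε-transitions.
  1|0 → 4 ε-transitions
  1(1|0) → 5 ε-transitions
  (1(1|0))* → 9 ε-transitions
  10 → 1 ε-transition
  10|1|0 → 7 ε-transitions
  (1(1|0))*(10|1|0)0 → 18 ε-transitions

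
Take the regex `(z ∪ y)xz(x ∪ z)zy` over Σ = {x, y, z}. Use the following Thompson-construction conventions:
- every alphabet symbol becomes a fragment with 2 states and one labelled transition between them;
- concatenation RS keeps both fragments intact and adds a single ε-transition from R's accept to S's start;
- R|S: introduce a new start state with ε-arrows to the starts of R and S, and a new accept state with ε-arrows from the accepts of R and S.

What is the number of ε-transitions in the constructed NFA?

13

Per subexpression:
Each of the 8 symbol leaves contributes 0 ε-transitions.
  z ∪ y — 4 ε-transitions
  x ∪ z — 4 ε-transitions
  (z ∪ y)xz(x ∪ z)zy — 13 ε-transitions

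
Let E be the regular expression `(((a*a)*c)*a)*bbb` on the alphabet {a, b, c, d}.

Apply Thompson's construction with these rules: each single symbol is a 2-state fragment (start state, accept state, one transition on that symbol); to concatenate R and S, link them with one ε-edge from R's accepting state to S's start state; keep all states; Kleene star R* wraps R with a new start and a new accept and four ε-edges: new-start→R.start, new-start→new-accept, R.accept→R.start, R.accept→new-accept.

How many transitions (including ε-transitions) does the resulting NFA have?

Building bottom-up:
Each of the 7 symbol leaves contributes 1 transition (1 symbol, 0 ε).
  a* : 5 transitions (1 symbol, 4 ε)
  a*a : 7 transitions (2 symbol, 5 ε)
  (a*a)* : 11 transitions (2 symbol, 9 ε)
  (a*a)*c : 13 transitions (3 symbol, 10 ε)
  ((a*a)*c)* : 17 transitions (3 symbol, 14 ε)
  ((a*a)*c)*a : 19 transitions (4 symbol, 15 ε)
  (((a*a)*c)*a)* : 23 transitions (4 symbol, 19 ε)
  (((a*a)*c)*a)*bbb : 29 transitions (7 symbol, 22 ε)

29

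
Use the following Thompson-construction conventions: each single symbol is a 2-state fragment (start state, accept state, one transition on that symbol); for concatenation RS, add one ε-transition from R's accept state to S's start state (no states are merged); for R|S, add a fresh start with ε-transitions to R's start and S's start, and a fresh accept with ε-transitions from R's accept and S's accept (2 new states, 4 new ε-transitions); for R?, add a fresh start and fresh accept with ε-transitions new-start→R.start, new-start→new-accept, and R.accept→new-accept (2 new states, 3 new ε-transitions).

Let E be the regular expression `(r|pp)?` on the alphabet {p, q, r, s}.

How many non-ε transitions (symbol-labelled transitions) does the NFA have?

By structural recursion:
Each of the 3 symbol leaves contributes exactly 1 symbol transition.
  pp → 2 symbol transitions
  r|pp → 3 symbol transitions
  (r|pp)? → 3 symbol transitions

3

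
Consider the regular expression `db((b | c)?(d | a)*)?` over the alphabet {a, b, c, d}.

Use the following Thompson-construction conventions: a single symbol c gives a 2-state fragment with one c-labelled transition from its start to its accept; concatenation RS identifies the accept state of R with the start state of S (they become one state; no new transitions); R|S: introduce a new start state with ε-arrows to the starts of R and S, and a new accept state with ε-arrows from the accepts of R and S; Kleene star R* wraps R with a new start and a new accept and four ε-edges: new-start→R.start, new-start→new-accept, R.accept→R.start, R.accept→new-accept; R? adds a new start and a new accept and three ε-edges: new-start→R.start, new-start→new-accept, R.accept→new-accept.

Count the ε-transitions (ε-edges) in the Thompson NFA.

Building bottom-up:
Each of the 6 symbol leaves contributes 0 ε-transitions.
  b | c — 4 ε-transitions
  (b | c)? — 7 ε-transitions
  d | a — 4 ε-transitions
  (d | a)* — 8 ε-transitions
  (b | c)?(d | a)* — 15 ε-transitions
  ((b | c)?(d | a)*)? — 18 ε-transitions
  db((b | c)?(d | a)*)? — 18 ε-transitions

18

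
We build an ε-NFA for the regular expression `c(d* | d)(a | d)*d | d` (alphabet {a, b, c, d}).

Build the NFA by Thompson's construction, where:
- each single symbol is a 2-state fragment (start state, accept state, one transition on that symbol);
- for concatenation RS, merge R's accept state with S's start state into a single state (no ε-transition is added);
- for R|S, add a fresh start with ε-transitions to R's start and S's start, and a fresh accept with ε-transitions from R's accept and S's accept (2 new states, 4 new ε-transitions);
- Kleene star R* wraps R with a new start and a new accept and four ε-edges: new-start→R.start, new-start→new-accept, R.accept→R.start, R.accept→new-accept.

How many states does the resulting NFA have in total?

By structural recursion:
Each of the 7 symbol leaves contributes a 2-state fragment.
  d* → 4 states
  d* | d → 8 states
  a | d → 6 states
  (a | d)* → 8 states
  c(d* | d)(a | d)*d → 17 states
  c(d* | d)(a | d)*d | d → 21 states

21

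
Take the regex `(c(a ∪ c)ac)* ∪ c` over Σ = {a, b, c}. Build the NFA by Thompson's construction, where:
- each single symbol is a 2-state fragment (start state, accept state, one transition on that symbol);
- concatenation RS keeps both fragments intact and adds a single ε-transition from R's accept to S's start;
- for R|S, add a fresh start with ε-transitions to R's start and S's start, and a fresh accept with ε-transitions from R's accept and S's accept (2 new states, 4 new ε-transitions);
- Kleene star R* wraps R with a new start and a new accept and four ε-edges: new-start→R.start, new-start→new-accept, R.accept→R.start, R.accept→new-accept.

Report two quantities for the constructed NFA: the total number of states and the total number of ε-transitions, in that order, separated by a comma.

18, 15

Recursing over subexpressions:
Each of the 6 symbol leaves contributes 2 states and 0 ε-transitions.
  a ∪ c — 6 states, 4 ε-transitions
  c(a ∪ c)ac — 12 states, 7 ε-transitions
  (c(a ∪ c)ac)* — 14 states, 11 ε-transitions
  (c(a ∪ c)ac)* ∪ c — 18 states, 15 ε-transitions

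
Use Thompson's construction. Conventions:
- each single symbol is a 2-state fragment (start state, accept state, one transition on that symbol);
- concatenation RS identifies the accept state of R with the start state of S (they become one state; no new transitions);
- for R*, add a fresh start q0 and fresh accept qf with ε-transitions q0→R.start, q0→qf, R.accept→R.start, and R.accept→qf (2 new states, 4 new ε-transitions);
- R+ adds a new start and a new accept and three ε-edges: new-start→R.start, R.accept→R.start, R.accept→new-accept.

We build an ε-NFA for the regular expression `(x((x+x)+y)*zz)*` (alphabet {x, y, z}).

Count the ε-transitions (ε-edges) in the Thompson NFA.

14

Bottom-up over the parse tree:
Each of the 6 symbol leaves contributes 0 ε-transitions.
  x+ = 3 ε-transitions
  x+x = 3 ε-transitions
  (x+x)+ = 6 ε-transitions
  (x+x)+y = 6 ε-transitions
  ((x+x)+y)* = 10 ε-transitions
  x((x+x)+y)*zz = 10 ε-transitions
  (x((x+x)+y)*zz)* = 14 ε-transitions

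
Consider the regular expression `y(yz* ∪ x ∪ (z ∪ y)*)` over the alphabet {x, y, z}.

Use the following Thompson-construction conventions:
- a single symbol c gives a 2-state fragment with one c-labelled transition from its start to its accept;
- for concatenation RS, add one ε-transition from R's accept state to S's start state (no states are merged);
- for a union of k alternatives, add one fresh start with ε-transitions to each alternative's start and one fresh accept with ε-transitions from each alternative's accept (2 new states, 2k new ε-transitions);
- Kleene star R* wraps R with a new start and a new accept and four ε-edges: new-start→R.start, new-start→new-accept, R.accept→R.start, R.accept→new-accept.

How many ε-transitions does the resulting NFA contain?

20

Per subexpression:
Each of the 6 symbol leaves contributes 0 ε-transitions.
  z* = 4 ε-transitions
  yz* = 5 ε-transitions
  z ∪ y = 4 ε-transitions
  (z ∪ y)* = 8 ε-transitions
  yz* ∪ x ∪ (z ∪ y)* = 19 ε-transitions
  y(yz* ∪ x ∪ (z ∪ y)*) = 20 ε-transitions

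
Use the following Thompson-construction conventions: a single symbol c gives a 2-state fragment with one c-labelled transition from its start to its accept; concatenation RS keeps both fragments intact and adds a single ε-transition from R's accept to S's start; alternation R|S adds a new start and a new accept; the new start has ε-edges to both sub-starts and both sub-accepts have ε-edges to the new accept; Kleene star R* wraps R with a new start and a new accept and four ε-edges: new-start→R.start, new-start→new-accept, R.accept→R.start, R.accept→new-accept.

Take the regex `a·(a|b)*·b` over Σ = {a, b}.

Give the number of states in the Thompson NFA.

12

Per subexpression:
Each of the 4 symbol leaves contributes a 2-state fragment.
  a|b = 6 states
  (a|b)* = 8 states
  a·(a|b)*·b = 12 states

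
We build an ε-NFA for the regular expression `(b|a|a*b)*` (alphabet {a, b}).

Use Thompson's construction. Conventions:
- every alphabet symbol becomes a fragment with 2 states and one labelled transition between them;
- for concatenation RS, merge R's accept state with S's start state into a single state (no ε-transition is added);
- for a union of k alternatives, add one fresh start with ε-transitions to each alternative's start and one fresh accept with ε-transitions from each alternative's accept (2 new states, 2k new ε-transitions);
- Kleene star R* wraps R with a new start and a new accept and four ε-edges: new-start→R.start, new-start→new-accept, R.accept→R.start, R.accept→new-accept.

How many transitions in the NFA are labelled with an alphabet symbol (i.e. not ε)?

4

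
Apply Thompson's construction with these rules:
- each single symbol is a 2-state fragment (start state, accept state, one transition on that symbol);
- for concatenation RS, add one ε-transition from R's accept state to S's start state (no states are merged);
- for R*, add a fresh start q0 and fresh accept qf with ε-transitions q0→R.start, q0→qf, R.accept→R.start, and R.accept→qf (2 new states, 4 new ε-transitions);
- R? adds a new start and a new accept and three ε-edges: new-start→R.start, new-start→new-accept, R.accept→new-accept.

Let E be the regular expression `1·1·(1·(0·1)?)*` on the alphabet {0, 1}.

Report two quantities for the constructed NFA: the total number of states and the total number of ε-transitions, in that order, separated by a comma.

14, 11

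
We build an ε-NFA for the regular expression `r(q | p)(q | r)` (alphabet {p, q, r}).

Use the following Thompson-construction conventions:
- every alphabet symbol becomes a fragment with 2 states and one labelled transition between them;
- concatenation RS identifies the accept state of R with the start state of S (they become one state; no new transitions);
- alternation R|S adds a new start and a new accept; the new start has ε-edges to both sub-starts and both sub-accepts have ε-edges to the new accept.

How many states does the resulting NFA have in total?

12

Building bottom-up:
Each of the 5 symbol leaves contributes a 2-state fragment.
  q | p — 6 states
  q | r — 6 states
  r(q | p)(q | r) — 12 states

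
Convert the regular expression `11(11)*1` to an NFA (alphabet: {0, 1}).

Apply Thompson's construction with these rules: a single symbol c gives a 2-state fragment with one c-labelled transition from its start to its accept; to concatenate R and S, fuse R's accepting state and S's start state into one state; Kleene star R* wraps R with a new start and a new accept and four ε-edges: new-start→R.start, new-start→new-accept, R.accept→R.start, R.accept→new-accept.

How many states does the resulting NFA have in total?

Recursing over subexpressions:
Each of the 5 symbol leaves contributes a 2-state fragment.
  11 : 3 states
  (11)* : 5 states
  11(11)*1 : 8 states

8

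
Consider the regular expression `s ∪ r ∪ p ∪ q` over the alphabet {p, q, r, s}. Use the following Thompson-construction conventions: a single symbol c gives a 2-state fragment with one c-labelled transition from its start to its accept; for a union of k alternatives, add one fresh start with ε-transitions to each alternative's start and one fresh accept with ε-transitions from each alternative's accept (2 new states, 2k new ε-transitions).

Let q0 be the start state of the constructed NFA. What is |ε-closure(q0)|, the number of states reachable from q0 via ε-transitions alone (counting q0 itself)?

5

Let C(F) = |ε-closure(F.start)| within fragment F, and note whether F accepts ε. Symbol fragments have C = 1 and do not accept ε. Then:
  s ∪ r ∪ p ∪ q — C = 1 + 1 + 1 + 1 + 1 = 5 (the new accept is not ε-reachable since no branch accepts ε)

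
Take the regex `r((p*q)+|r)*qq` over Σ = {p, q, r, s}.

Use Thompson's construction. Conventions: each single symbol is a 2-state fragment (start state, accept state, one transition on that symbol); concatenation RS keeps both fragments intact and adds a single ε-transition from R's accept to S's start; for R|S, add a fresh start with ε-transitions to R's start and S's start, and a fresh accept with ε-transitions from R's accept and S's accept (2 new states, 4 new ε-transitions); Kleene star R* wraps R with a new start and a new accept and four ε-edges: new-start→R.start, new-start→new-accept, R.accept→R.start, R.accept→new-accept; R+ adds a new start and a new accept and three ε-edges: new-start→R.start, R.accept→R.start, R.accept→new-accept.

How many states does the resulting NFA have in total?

20

Bottom-up over the parse tree:
Each of the 6 symbol leaves contributes a 2-state fragment.
  p* — 4 states
  p*q — 6 states
  (p*q)+ — 8 states
  (p*q)+|r — 12 states
  ((p*q)+|r)* — 14 states
  r((p*q)+|r)*qq — 20 states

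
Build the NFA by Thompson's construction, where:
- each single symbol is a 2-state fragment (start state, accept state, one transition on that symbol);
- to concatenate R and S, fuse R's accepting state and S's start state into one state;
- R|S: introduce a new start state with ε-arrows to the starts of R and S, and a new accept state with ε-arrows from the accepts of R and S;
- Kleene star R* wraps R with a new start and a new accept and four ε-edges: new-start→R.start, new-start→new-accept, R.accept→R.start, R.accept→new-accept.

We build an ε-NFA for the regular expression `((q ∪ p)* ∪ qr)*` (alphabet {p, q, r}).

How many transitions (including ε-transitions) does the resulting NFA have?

20

Per subexpression:
Each of the 4 symbol leaves contributes 1 transition (1 symbol, 0 ε).
  q ∪ p — 6 transitions (2 symbol, 4 ε)
  (q ∪ p)* — 10 transitions (2 symbol, 8 ε)
  qr — 2 transitions (2 symbol, 0 ε)
  (q ∪ p)* ∪ qr — 16 transitions (4 symbol, 12 ε)
  ((q ∪ p)* ∪ qr)* — 20 transitions (4 symbol, 16 ε)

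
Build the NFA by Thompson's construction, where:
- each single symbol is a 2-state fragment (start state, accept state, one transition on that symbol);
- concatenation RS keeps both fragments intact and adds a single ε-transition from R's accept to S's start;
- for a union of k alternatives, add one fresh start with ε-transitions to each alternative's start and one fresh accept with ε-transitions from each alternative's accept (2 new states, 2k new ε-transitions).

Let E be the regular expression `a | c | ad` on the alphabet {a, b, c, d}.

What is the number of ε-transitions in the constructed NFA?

7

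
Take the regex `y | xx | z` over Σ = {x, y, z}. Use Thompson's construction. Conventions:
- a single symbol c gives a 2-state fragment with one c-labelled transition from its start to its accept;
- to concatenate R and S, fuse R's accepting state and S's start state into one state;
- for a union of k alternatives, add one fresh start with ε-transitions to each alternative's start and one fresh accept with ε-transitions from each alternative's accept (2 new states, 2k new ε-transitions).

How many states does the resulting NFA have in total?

Per subexpression:
Each of the 4 symbol leaves contributes a 2-state fragment.
  xx : 3 states
  y | xx | z : 9 states

9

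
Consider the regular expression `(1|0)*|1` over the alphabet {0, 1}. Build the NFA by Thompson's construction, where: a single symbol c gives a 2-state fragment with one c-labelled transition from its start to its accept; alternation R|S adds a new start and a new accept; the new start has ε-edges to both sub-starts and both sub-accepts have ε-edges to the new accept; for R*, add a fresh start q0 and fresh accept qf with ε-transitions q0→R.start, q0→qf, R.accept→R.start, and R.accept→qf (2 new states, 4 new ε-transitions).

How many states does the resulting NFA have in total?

12

Recursing over subexpressions:
Each of the 3 symbol leaves contributes a 2-state fragment.
  1|0 — 6 states
  (1|0)* — 8 states
  (1|0)*|1 — 12 states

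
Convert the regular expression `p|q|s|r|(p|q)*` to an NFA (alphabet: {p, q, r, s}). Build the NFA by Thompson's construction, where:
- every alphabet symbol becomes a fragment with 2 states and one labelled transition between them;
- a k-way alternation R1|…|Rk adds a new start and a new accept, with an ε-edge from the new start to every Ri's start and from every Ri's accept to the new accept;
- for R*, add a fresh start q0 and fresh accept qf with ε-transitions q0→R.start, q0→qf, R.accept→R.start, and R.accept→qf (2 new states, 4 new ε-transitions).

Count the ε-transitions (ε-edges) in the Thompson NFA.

18

Bottom-up over the parse tree:
Each of the 6 symbol leaves contributes 0 ε-transitions.
  p|q → 4 ε-transitions
  (p|q)* → 8 ε-transitions
  p|q|s|r|(p|q)* → 18 ε-transitions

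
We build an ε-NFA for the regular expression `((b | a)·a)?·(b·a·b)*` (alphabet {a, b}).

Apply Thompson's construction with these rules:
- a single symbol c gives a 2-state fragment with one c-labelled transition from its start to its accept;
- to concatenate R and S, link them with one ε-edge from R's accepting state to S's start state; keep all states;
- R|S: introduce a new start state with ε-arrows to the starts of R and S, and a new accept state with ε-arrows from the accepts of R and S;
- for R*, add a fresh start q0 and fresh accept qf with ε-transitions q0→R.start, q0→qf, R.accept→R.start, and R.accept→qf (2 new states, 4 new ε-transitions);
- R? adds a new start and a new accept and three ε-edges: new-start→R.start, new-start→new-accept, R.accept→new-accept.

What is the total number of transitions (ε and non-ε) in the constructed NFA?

Bottom-up over the parse tree:
Each of the 6 symbol leaves contributes 1 transition (1 symbol, 0 ε).
  b | a = 6 transitions (2 symbol, 4 ε)
  (b | a)·a = 8 transitions (3 symbol, 5 ε)
  ((b | a)·a)? = 11 transitions (3 symbol, 8 ε)
  b·a·b = 5 transitions (3 symbol, 2 ε)
  (b·a·b)* = 9 transitions (3 symbol, 6 ε)
  ((b | a)·a)?·(b·a·b)* = 21 transitions (6 symbol, 15 ε)

21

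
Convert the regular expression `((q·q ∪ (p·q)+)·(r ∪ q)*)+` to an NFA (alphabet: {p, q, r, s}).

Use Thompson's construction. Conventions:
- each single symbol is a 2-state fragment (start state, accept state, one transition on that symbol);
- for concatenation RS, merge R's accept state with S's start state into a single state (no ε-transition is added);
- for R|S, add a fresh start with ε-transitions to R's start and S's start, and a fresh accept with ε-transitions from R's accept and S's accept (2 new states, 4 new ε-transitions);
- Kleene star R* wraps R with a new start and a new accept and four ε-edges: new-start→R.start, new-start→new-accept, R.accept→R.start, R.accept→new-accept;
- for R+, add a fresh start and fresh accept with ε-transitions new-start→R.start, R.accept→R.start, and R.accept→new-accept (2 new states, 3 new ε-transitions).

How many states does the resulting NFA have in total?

Building bottom-up:
Each of the 6 symbol leaves contributes a 2-state fragment.
  q·q → 3 states
  p·q → 3 states
  (p·q)+ → 5 states
  q·q ∪ (p·q)+ → 10 states
  r ∪ q → 6 states
  (r ∪ q)* → 8 states
  (q·q ∪ (p·q)+)·(r ∪ q)* → 17 states
  ((q·q ∪ (p·q)+)·(r ∪ q)*)+ → 19 states

19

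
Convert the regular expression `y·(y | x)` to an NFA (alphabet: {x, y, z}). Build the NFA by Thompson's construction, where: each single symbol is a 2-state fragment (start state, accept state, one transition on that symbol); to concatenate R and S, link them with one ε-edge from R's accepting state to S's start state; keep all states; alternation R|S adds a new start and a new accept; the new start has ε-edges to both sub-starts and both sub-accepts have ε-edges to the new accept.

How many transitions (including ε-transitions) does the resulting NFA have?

8

Recursing over subexpressions:
Each of the 3 symbol leaves contributes 1 transition (1 symbol, 0 ε).
  y | x = 6 transitions (2 symbol, 4 ε)
  y·(y | x) = 8 transitions (3 symbol, 5 ε)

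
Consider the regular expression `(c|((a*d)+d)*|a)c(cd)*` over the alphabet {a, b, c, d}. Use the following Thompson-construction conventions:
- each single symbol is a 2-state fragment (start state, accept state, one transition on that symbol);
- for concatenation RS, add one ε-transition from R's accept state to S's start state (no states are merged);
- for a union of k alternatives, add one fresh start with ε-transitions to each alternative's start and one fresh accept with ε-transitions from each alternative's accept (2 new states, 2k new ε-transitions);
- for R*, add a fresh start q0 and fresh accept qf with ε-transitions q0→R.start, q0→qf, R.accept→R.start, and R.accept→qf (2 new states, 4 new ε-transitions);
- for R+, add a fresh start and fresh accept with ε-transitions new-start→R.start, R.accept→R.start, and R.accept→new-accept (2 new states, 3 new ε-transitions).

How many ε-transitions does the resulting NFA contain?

Per subexpression:
Each of the 8 symbol leaves contributes 0 ε-transitions.
  a* = 4 ε-transitions
  a*d = 5 ε-transitions
  (a*d)+ = 8 ε-transitions
  (a*d)+d = 9 ε-transitions
  ((a*d)+d)* = 13 ε-transitions
  c|((a*d)+d)*|a = 19 ε-transitions
  cd = 1 ε-transition
  (cd)* = 5 ε-transitions
  (c|((a*d)+d)*|a)c(cd)* = 26 ε-transitions

26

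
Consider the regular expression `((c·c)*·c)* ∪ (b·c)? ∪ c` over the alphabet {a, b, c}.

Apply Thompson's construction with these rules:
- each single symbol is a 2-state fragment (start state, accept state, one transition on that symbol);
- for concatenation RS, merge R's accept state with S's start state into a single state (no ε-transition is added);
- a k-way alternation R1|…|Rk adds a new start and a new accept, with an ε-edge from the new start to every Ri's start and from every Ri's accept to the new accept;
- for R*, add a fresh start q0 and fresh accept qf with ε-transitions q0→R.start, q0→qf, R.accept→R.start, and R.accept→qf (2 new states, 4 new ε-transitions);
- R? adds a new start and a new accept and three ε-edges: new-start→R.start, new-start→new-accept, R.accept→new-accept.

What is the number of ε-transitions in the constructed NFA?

Bottom-up over the parse tree:
Each of the 6 symbol leaves contributes 0 ε-transitions.
  c·c → 0 ε-transitions
  (c·c)* → 4 ε-transitions
  (c·c)*·c → 4 ε-transitions
  ((c·c)*·c)* → 8 ε-transitions
  b·c → 0 ε-transitions
  (b·c)? → 3 ε-transitions
  ((c·c)*·c)* ∪ (b·c)? ∪ c → 17 ε-transitions

17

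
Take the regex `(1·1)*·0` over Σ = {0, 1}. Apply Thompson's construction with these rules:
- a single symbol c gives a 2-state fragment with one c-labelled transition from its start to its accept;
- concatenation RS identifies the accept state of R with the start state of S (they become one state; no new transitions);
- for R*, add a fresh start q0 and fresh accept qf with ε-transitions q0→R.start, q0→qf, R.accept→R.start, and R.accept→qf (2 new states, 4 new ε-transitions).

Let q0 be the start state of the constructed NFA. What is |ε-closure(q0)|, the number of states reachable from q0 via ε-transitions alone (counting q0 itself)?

Let C(F) = |ε-closure(F.start)| within fragment F, and note whether F accepts ε. Symbol fragments have C = 1 and do not accept ε. Then:
  1·1 → same as the first factor's closure: C = 1
  (1·1)* → the star's fresh start ε-reaches both the body's start and the fresh accept: C = 2 + 1 = 3
  (1·1)*·0 → C = 3 + (1−1) = 3 (closure spills across the concat boundary because the left factor accepts ε)

3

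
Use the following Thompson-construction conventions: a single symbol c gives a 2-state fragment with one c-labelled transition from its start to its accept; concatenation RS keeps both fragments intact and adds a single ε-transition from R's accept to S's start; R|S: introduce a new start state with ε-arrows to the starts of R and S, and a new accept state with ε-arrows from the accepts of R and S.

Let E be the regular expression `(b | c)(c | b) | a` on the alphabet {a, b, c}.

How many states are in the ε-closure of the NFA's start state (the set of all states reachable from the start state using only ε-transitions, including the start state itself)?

5

Compute the ε-closure size of each fragment's start state recursively; a symbol fragment's start has no outgoing ε-edge, so its closure is just itself (size 1).
  b | c — C = 1 + 1 + 1 = 3 (the new accept is not ε-reachable since no branch accepts ε)
  c | b — C = 1 + 1 + 1 = 3 (the new accept is not ε-reachable since no branch accepts ε)
  (b | c)(c | b) — same as the first factor's closure: C = 3
  (b | c)(c | b) | a — C = 1 + 3 + 1 = 5 (the new accept is not ε-reachable since no branch accepts ε)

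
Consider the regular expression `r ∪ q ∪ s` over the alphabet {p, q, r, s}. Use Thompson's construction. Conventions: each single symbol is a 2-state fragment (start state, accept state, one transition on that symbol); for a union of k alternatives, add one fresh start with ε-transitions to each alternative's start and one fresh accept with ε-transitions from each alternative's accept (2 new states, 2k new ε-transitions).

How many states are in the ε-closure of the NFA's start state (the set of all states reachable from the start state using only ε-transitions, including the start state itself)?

Work bottom-up. For each fragment F, track |ε-closure(F.start)| and whether F's accept lies in that closure (i.e. whether F accepts ε). A single-symbol fragment has closure size 1 and does not accept ε.
  r ∪ q ∪ s : |ε-closure| = 1 + 1 + 1 + 1 = 4 (the new accept is not ε-reachable since no branch accepts ε)

4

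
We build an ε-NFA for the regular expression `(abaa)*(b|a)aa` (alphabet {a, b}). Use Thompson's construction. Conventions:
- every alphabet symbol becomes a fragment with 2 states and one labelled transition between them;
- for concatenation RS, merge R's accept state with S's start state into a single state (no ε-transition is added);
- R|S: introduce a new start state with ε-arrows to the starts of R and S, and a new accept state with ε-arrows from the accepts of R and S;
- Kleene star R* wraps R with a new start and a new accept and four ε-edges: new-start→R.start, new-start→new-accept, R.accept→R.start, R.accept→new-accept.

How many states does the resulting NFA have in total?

14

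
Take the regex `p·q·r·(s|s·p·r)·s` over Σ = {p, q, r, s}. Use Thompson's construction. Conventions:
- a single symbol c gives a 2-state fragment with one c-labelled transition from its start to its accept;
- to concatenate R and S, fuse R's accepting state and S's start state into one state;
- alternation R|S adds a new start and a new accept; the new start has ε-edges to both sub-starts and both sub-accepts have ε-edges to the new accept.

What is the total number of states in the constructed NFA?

12

Recursing over subexpressions:
Each of the 8 symbol leaves contributes a 2-state fragment.
  s·p·r → 4 states
  s|s·p·r → 8 states
  p·q·r·(s|s·p·r)·s → 12 states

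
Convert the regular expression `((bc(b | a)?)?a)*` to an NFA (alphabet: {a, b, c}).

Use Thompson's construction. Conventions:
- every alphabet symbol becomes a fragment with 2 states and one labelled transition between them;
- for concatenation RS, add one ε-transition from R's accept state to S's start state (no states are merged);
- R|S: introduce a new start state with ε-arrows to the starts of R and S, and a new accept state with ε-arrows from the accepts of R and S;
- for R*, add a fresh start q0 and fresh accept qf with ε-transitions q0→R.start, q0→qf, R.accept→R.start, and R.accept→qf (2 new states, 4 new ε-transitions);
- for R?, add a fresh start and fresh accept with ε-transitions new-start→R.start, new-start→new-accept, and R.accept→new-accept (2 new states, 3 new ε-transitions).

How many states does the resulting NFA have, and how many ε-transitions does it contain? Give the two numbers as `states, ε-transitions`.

By structural recursion:
Each of the 5 symbol leaves contributes 2 states and 0 ε-transitions.
  b | a = 6 states, 4 ε-transitions
  (b | a)? = 8 states, 7 ε-transitions
  bc(b | a)? = 12 states, 9 ε-transitions
  (bc(b | a)?)? = 14 states, 12 ε-transitions
  (bc(b | a)?)?a = 16 states, 13 ε-transitions
  ((bc(b | a)?)?a)* = 18 states, 17 ε-transitions

18, 17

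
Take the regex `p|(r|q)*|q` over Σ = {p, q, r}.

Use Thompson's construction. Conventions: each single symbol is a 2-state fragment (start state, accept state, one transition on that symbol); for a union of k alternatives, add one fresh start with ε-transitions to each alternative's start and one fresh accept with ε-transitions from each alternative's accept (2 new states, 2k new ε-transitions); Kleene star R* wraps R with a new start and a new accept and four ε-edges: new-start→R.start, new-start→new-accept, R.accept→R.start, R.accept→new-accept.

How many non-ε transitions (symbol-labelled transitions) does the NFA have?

Bottom-up over the parse tree:
Each of the 4 symbol leaves contributes exactly 1 symbol transition.
  r|q — 2 symbol transitions
  (r|q)* — 2 symbol transitions
  p|(r|q)*|q — 4 symbol transitions

4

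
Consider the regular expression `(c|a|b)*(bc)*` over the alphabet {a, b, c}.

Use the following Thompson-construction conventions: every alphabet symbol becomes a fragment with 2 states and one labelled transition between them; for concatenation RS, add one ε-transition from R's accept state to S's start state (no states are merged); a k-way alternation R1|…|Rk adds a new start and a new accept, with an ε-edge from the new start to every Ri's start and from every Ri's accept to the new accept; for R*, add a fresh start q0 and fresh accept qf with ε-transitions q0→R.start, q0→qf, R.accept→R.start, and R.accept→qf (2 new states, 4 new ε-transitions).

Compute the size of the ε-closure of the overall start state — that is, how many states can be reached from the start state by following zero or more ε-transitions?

Compute the ε-closure size of each fragment's start state recursively; a symbol fragment's start has no outgoing ε-edge, so its closure is just itself (size 1).
  c|a|b : new start ε-reaches every alternative's start; none of them accept ε, so the new accept is not reached: |ε-closure| = 1 + 1 + 1 + 1 = 4
  (c|a|b)* : |ε-closure| = 1 (new start) + 4 (body) + 1 (new accept) = 6
  bc : |ε-closure| equals the left operand's closure size = 1 (its accept is not ε-reachable, so the closure stops there)
  (bc)* : the star's fresh start ε-reaches both the body's start and the fresh accept: |ε-closure| = 2 + 1 = 3
  (c|a|b)*(bc)* : the left operand accepts ε, so the closure extends into the next operand (via the concat ε-link); |ε-closure| = 6 + 3 = 9

9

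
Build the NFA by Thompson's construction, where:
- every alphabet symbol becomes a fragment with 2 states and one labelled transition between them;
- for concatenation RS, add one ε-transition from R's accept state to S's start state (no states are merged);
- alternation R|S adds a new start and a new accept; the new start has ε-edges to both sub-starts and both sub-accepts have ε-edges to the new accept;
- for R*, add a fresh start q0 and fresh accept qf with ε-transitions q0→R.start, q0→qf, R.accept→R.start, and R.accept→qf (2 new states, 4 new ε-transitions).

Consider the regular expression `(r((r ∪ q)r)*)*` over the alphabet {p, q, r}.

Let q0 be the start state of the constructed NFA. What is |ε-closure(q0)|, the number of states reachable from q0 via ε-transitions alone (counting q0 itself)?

3

Work bottom-up. For each fragment F, track |ε-closure(F.start)| and whether F's accept lies in that closure (i.e. whether F accepts ε). A single-symbol fragment has closure size 1 and does not accept ε.
  r ∪ q → |closure| = 1 + 1 + 1 = 3 (the new accept is not ε-reachable since no branch accepts ε)
  (r ∪ q)r → |closure| equals the left operand's closure size = 3 (its accept is not ε-reachable, so the closure stops there)
  ((r ∪ q)r)* → new start has ε-edges to the inner start and to the new accept, so |closure| = 2 + 3 = 5
  r((r ∪ q)r)* → |closure| equals the left operand's closure size = 1 (its accept is not ε-reachable, so the closure stops there)
  (r((r ∪ q)r)*)* → new start has ε-edges to the inner start and to the new accept, so |closure| = 2 + 1 = 3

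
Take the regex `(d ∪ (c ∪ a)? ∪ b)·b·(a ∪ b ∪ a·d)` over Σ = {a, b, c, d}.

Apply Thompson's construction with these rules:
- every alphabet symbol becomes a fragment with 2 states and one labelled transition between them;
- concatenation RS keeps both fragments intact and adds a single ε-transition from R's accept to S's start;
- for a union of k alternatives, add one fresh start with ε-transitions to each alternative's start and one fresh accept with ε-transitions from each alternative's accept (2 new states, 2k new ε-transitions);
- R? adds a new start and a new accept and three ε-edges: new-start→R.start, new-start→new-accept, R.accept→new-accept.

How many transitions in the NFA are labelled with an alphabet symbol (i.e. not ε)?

By structural recursion:
Each of the 9 symbol leaves contributes exactly 1 symbol transition.
  c ∪ a = 2 symbol transitions
  (c ∪ a)? = 2 symbol transitions
  d ∪ (c ∪ a)? ∪ b = 4 symbol transitions
  a·d = 2 symbol transitions
  a ∪ b ∪ a·d = 4 symbol transitions
  (d ∪ (c ∪ a)? ∪ b)·b·(a ∪ b ∪ a·d) = 9 symbol transitions

9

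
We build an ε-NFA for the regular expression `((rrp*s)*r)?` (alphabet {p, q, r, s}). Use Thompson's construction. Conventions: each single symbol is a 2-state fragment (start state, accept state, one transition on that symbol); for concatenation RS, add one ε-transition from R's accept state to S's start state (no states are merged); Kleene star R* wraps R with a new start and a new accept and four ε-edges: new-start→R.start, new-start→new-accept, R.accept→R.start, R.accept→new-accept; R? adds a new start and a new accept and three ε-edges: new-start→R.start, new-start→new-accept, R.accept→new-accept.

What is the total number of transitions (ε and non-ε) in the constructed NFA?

Recursing over subexpressions:
Each of the 5 symbol leaves contributes 1 transition (1 symbol, 0 ε).
  p* → 5 transitions (1 symbol, 4 ε)
  rrp*s → 11 transitions (4 symbol, 7 ε)
  (rrp*s)* → 15 transitions (4 symbol, 11 ε)
  (rrp*s)*r → 17 transitions (5 symbol, 12 ε)
  ((rrp*s)*r)? → 20 transitions (5 symbol, 15 ε)

20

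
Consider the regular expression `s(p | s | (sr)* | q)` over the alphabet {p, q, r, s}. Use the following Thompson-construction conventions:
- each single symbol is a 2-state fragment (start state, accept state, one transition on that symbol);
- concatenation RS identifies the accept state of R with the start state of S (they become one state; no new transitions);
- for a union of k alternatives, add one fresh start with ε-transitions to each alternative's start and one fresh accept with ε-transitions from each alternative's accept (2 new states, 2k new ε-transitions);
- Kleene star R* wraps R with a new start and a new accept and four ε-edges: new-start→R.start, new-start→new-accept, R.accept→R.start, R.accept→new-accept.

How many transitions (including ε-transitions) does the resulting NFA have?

18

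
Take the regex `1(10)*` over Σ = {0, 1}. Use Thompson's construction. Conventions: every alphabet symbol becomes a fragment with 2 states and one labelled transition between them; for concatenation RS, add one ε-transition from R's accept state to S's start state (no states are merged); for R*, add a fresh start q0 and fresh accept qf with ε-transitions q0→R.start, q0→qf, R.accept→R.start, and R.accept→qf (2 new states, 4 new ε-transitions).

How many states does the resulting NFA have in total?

8

Recursing over subexpressions:
Each of the 3 symbol leaves contributes a 2-state fragment.
  10 → 4 states
  (10)* → 6 states
  1(10)* → 8 states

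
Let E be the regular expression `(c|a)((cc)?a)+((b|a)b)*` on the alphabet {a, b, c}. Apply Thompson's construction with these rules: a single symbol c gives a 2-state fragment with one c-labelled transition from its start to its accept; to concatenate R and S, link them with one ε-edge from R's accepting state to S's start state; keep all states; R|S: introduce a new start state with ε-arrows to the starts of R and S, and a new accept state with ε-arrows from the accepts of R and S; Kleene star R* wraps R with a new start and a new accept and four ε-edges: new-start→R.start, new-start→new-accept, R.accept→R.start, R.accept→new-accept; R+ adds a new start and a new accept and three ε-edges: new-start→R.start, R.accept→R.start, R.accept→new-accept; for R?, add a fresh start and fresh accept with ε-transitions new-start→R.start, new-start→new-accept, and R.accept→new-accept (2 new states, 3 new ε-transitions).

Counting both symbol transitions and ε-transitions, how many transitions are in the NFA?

31

Recursing over subexpressions:
Each of the 8 symbol leaves contributes 1 transition (1 symbol, 0 ε).
  c|a — 6 transitions (2 symbol, 4 ε)
  cc — 3 transitions (2 symbol, 1 ε)
  (cc)? — 6 transitions (2 symbol, 4 ε)
  (cc)?a — 8 transitions (3 symbol, 5 ε)
  ((cc)?a)+ — 11 transitions (3 symbol, 8 ε)
  b|a — 6 transitions (2 symbol, 4 ε)
  (b|a)b — 8 transitions (3 symbol, 5 ε)
  ((b|a)b)* — 12 transitions (3 symbol, 9 ε)
  (c|a)((cc)?a)+((b|a)b)* — 31 transitions (8 symbol, 23 ε)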